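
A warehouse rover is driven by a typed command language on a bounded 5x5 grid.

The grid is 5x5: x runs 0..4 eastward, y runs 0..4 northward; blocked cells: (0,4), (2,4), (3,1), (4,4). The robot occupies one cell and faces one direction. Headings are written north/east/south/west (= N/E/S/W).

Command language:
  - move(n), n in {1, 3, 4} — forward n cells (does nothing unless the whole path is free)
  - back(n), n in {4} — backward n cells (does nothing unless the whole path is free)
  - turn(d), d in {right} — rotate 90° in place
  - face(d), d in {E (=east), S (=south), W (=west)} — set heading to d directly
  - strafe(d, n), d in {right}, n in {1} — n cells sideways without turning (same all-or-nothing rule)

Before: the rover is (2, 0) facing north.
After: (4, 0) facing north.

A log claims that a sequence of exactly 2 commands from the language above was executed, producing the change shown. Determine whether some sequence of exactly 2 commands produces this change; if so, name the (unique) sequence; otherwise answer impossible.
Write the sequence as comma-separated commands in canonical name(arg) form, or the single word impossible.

key: heading stays N — no command in the sequence turns
begin: (2, 0) facing north
[1] after strafe(right, 1): (3, 0) facing north
[2] after strafe(right, 1): (4, 0) facing north
no rival 2-sequence matches.

strafe(right, 1), strafe(right, 1)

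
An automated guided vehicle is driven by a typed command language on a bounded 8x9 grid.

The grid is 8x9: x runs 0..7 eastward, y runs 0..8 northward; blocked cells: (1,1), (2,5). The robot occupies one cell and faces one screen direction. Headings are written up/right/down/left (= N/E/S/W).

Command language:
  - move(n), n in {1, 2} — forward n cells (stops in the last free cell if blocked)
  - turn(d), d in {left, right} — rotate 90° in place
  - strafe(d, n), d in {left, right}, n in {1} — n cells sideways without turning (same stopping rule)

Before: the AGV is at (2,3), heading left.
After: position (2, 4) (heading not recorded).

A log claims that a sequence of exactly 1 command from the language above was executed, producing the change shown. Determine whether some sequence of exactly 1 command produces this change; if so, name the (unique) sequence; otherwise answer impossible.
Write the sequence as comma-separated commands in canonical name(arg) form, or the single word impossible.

strafe(right, 1)

start: at (2,3), heading left
[1] after strafe(right, 1): at (2,4), heading left
no rival 1-sequence matches.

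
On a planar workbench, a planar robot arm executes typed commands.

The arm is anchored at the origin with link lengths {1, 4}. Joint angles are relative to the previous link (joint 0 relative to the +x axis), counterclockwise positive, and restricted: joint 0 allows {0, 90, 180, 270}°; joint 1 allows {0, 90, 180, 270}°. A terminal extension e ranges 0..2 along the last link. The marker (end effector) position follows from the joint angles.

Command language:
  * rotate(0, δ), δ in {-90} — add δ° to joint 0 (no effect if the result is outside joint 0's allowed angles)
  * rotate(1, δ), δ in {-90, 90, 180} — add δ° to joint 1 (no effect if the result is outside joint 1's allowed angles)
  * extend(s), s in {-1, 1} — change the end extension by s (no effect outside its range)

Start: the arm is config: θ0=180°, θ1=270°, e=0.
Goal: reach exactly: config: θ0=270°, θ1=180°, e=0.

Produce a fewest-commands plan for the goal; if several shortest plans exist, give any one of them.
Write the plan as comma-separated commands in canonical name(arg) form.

t0: config: θ0=180°, θ1=270°, e=0
[1] after rotate(0, -90): config: θ0=90°, θ1=270°, e=0
[2] after rotate(0, -90): config: θ0=0°, θ1=270°, e=0
[3] after rotate(0, -90): config: θ0=270°, θ1=270°, e=0
[4] after rotate(1, -90): config: θ0=270°, θ1=180°, e=0
no 3-step plan works, so 4 is optimal.

rotate(0, -90), rotate(0, -90), rotate(0, -90), rotate(1, -90)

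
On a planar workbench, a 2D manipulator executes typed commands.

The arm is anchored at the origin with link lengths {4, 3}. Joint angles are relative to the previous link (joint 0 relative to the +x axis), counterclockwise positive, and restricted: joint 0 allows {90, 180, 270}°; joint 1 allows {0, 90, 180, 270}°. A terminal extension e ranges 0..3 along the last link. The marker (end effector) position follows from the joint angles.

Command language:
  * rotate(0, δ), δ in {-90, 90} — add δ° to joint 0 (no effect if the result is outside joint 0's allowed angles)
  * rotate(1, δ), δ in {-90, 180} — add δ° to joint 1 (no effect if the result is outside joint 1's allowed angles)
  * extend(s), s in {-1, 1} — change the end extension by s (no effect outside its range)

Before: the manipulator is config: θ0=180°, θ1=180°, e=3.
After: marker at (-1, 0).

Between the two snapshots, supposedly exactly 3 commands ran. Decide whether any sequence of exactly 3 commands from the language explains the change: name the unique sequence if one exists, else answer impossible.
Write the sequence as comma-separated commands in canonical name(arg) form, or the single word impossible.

initial: config: θ0=180°, θ1=180°, e=3
[1] after extend(-1): config: θ0=180°, θ1=180°, e=2
[2] after extend(-1): config: θ0=180°, θ1=180°, e=1
[3] after extend(-1): config: θ0=180°, θ1=180°, e=0
no other 3-command option fits: unique.

extend(-1), extend(-1), extend(-1)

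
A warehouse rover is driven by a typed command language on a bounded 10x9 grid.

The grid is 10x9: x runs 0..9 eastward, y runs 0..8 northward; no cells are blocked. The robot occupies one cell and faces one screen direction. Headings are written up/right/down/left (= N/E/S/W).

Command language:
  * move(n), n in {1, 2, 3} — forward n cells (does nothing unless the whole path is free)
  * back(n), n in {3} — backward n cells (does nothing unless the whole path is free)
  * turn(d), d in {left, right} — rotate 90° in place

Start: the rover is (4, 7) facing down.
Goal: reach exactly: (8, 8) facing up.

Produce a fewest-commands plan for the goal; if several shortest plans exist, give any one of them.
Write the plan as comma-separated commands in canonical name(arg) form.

turn(left), move(3), move(1), turn(left), move(1)

initial: (4, 7) facing down
step 1 (turn(left)): (4, 7) facing right
step 2 (move(3)): (7, 7) facing right
step 3 (move(1)): (8, 7) facing right
step 4 (turn(left)): (8, 7) facing up
step 5 (move(1)): (8, 8) facing up
shorter routes all fall short; 5 is best.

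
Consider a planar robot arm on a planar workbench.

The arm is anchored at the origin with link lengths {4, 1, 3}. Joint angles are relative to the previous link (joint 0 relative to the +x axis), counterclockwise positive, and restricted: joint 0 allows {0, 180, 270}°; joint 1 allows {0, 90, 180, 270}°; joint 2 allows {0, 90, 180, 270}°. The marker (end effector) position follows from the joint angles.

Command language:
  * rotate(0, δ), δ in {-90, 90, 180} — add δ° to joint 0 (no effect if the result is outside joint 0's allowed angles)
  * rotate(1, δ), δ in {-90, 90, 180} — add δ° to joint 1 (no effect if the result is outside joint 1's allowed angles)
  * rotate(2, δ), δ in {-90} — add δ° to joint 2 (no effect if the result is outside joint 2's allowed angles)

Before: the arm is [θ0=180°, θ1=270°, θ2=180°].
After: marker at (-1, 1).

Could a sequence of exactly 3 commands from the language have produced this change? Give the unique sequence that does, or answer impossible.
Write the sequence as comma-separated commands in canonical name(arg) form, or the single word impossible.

rotate(2, -90), rotate(2, -90), rotate(2, -90)

initial: [θ0=180°, θ1=270°, θ2=180°]
step 1 (rotate(2, -90)): [θ0=180°, θ1=270°, θ2=90°]
step 2 (rotate(2, -90)): [θ0=180°, θ1=270°, θ2=0°]
step 3 (rotate(2, -90)): [θ0=180°, θ1=270°, θ2=270°]
no other 3-command option fits: unique.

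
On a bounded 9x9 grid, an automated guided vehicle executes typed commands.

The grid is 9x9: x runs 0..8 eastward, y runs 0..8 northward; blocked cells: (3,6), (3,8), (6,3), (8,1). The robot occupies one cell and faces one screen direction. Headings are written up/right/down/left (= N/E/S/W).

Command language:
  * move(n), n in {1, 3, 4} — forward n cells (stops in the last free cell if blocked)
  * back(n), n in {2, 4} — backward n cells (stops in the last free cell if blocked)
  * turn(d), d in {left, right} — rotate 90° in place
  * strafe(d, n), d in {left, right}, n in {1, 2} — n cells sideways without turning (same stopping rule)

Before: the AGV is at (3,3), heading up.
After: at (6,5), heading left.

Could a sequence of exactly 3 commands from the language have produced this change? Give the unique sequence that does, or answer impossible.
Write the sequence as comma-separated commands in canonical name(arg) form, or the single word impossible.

impossible

every 3-command combo misses the target.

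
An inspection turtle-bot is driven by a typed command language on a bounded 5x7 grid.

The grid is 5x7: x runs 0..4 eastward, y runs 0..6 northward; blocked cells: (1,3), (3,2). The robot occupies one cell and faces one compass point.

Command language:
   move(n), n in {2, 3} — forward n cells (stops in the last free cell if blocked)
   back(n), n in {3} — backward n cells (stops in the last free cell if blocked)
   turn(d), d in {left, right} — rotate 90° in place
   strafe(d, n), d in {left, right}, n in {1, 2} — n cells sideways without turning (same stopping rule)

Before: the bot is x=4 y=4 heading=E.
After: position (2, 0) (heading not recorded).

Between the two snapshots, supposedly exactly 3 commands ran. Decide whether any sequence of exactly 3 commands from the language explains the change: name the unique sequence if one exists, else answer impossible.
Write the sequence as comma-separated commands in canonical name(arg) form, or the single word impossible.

no 3-step route produces this change.

impossible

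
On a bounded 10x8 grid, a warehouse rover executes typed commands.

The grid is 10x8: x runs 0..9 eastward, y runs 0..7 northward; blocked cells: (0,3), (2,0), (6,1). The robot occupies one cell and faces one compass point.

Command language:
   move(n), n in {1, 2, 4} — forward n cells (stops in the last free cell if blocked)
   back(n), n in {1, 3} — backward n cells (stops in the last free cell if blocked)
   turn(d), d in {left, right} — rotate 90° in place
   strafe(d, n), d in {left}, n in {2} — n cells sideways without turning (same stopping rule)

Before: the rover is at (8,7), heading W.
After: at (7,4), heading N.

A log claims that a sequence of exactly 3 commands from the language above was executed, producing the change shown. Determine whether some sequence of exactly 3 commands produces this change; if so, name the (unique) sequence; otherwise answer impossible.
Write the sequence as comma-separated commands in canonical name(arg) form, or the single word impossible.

key: cell and facing (now N) both changed — the 3 commands mix motion and turning
t0: at (8,7), heading W
step 1 (move(1)): at (7,7), heading W
step 2 (turn(right)): at (7,7), heading N
step 3 (back(3)): at (7,4), heading N
all 512 alternatives checked — unique.

move(1), turn(right), back(3)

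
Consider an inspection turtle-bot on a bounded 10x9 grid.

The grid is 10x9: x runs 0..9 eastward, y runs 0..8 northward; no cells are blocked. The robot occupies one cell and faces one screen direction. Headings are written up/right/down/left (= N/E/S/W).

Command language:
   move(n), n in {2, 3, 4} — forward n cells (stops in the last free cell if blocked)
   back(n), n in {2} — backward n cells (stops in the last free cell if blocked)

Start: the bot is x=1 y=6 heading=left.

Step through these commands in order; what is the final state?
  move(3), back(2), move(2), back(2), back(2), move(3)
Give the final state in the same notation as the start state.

begin: x=1 y=6 heading=left
t=1 move(3) ⇒ x=0 y=6 heading=left
t=2 back(2) ⇒ x=2 y=6 heading=left
t=3 move(2) ⇒ x=0 y=6 heading=left
t=4 back(2) ⇒ x=2 y=6 heading=left
t=5 back(2) ⇒ x=4 y=6 heading=left
t=6 move(3) ⇒ x=1 y=6 heading=left

x=1 y=6 heading=left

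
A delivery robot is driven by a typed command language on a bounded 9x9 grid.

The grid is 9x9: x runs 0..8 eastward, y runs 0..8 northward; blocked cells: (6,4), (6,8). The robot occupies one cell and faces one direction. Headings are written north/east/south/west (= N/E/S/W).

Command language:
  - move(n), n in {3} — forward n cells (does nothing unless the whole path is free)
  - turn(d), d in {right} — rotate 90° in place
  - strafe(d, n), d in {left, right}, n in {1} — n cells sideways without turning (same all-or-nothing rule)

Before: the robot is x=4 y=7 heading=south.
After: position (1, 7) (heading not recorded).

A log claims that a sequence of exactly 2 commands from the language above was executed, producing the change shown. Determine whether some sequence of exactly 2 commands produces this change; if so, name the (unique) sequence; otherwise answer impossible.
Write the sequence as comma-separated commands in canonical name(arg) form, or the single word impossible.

key: order matters: swapping turn(right) and move(3) lands elsewhere
initial: x=4 y=7 heading=south
1. turn(right) → x=4 y=7 heading=west
2. move(3) → x=1 y=7 heading=west
uniquely the one of 16 2-step routes that fits.

turn(right), move(3)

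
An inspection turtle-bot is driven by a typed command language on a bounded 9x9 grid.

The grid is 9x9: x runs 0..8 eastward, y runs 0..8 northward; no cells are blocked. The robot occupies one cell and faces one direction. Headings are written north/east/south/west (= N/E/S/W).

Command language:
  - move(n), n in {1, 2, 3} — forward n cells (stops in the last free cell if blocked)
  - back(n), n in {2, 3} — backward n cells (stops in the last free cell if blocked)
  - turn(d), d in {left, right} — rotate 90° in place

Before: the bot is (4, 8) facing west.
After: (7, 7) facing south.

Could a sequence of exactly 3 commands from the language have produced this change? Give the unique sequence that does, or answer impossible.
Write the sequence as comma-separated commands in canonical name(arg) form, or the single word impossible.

back(3), turn(left), move(1)

key: running move(1) before back(3) would end elsewhere — order is forced
start: (4, 8) facing west
1. back(3) → (7, 8) facing west
2. turn(left) → (7, 8) facing south
3. move(1) → (7, 7) facing south
all 343 alternatives checked — unique.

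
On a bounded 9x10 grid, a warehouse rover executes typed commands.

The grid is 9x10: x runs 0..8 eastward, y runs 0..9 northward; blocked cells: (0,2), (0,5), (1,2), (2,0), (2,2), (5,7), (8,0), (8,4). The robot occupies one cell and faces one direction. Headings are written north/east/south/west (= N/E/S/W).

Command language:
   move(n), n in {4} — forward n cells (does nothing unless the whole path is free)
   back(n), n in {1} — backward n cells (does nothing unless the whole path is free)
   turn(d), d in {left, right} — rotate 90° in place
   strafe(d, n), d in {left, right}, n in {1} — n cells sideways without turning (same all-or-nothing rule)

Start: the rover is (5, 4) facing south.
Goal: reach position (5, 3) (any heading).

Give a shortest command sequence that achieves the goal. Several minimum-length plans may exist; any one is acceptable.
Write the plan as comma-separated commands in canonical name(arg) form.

turn(right), strafe(left, 1)

from: (5, 4) facing south
step 1 (turn(right)): (5, 4) facing west
step 2 (strafe(left, 1)): (5, 3) facing west
shorter routes all fall short; 2 is best.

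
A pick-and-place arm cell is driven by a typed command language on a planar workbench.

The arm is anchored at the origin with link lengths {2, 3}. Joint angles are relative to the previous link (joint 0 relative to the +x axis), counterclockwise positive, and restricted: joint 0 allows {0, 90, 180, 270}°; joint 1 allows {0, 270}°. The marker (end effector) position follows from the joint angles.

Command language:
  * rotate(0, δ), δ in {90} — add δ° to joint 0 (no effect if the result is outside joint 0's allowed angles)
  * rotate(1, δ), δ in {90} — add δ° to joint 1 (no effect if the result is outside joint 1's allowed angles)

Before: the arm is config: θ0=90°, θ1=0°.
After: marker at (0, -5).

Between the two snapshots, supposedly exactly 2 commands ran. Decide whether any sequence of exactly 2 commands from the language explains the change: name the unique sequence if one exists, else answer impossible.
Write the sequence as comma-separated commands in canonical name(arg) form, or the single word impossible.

initial: config: θ0=90°, θ1=0°
step 1 (rotate(0, 90)): config: θ0=180°, θ1=0°
step 2 (rotate(0, 90)): config: θ0=270°, θ1=0°
no rival 2-sequence matches.

rotate(0, 90), rotate(0, 90)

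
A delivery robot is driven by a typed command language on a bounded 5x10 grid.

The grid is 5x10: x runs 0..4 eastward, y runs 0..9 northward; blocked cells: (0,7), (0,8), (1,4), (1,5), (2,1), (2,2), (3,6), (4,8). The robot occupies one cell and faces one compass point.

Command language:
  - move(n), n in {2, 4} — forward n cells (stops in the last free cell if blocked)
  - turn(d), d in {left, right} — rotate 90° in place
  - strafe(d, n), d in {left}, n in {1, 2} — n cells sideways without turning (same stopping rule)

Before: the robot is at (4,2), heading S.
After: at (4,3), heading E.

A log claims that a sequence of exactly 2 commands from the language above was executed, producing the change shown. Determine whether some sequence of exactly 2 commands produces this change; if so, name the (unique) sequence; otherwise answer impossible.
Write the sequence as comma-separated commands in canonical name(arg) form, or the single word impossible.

key: running strafe(left, 1) before turn(left) would end elsewhere — order is forced
start: at (4,2), heading S
[1] after turn(left): at (4,2), heading E
[2] after strafe(left, 1): at (4,3), heading E
no rival 2-sequence matches.

turn(left), strafe(left, 1)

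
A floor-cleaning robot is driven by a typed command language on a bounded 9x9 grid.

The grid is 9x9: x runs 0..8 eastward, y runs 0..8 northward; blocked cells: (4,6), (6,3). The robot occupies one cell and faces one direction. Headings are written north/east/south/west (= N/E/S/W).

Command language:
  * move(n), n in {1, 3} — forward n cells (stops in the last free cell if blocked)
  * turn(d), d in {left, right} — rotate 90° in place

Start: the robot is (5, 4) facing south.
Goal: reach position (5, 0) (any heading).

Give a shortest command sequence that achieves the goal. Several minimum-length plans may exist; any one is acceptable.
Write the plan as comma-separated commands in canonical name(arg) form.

start: (5, 4) facing south
1. move(1) → (5, 3) facing south
2. move(3) → (5, 0) facing south
minimal: 2 command(s), checked below 2.

move(1), move(3)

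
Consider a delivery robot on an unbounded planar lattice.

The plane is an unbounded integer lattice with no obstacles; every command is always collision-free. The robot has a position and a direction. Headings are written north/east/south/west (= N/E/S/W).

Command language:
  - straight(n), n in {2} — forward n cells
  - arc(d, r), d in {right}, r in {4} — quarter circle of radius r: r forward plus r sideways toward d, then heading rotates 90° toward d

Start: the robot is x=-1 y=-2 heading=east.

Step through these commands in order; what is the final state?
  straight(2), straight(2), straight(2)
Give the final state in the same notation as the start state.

x=5 y=-2 heading=east

start: x=-1 y=-2 heading=east
1. straight(2) → x=1 y=-2 heading=east
2. straight(2) → x=3 y=-2 heading=east
3. straight(2) → x=5 y=-2 heading=east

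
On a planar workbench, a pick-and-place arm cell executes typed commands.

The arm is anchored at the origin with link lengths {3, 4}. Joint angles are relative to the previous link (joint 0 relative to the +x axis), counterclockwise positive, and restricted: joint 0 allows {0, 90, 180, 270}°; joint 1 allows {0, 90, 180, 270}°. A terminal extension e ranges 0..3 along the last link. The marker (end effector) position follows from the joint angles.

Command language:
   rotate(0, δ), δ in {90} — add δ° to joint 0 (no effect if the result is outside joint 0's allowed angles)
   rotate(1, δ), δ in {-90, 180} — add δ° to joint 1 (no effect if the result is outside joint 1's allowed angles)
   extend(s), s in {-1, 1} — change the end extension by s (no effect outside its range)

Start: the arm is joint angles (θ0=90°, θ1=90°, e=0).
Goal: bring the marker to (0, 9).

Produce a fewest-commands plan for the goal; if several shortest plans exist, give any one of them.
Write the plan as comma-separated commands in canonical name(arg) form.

start: joint angles (θ0=90°, θ1=90°, e=0)
[1] after extend(1): joint angles (θ0=90°, θ1=90°, e=1)
[2] after extend(1): joint angles (θ0=90°, θ1=90°, e=2)
[3] after rotate(1, -90): joint angles (θ0=90°, θ1=0°, e=2)
minimal: 3 command(s), checked below 3.

extend(1), extend(1), rotate(1, -90)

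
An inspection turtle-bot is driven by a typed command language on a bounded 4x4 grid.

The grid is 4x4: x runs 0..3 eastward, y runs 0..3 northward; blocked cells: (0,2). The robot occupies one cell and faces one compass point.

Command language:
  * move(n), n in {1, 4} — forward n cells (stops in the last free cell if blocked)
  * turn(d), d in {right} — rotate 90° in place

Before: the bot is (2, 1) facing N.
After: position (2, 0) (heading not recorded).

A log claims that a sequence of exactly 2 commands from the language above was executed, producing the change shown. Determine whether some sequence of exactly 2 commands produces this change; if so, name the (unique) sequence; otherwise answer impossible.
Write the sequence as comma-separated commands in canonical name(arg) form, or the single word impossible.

every 2-command combo misses the target.

impossible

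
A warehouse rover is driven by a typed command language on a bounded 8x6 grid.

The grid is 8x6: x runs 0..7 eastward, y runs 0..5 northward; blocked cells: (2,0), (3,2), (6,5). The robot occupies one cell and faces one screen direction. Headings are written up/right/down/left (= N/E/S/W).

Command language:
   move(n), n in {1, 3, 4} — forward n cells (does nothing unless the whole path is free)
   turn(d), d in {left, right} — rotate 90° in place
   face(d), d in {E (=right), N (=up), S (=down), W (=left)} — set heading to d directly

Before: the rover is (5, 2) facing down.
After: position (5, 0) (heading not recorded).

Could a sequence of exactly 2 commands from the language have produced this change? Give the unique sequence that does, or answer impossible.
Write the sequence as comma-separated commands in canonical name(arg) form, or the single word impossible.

initial: (5, 2) facing down
step 1 (move(1)): (5, 1) facing down
step 2 (move(1)): (5, 0) facing down
no rival 2-sequence matches.

move(1), move(1)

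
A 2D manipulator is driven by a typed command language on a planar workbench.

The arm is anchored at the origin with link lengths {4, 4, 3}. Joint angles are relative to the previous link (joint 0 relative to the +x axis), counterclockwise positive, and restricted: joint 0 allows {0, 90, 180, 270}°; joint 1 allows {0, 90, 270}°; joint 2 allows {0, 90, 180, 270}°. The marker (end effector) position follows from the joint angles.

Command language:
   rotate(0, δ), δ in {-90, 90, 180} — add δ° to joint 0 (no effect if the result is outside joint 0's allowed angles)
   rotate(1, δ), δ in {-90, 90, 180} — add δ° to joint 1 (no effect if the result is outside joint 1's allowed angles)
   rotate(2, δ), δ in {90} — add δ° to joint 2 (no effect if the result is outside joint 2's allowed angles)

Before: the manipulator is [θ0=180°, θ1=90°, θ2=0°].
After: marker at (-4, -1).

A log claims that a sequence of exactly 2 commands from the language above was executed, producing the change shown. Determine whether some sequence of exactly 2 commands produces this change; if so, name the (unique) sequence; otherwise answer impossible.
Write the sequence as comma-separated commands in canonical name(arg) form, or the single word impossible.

rotate(2, 90), rotate(2, 90)

start: [θ0=180°, θ1=90°, θ2=0°]
1. rotate(2, 90) → [θ0=180°, θ1=90°, θ2=90°]
2. rotate(2, 90) → [θ0=180°, θ1=90°, θ2=180°]
no rival 2-sequence matches.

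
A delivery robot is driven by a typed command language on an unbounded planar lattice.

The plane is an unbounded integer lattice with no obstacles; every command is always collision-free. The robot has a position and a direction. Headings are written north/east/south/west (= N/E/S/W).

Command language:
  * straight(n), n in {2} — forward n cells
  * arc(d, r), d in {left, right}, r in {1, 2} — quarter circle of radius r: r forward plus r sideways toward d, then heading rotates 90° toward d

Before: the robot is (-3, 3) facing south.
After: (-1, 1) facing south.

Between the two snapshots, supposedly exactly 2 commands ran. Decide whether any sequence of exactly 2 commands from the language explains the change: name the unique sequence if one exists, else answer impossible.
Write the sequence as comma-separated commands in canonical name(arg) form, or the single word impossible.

key: order matters: swapping arc(left, 1) and arc(right, 1) lands elsewhere
from: (-3, 3) facing south
t=1 arc(left, 1) ⇒ (-2, 2) facing east
t=2 arc(right, 1) ⇒ (-1, 1) facing south
no rival 2-sequence matches.

arc(left, 1), arc(right, 1)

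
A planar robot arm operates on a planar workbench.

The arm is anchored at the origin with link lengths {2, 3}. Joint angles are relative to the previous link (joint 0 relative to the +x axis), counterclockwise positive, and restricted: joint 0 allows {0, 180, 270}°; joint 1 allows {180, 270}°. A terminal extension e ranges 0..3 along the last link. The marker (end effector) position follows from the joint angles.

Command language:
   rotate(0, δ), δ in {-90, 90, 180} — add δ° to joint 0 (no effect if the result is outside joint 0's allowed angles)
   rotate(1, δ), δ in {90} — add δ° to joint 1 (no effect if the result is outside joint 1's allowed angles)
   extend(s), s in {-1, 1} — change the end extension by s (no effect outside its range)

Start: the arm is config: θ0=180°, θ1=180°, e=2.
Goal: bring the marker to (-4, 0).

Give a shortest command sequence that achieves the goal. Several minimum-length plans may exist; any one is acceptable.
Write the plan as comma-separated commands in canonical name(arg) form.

begin: config: θ0=180°, θ1=180°, e=2
1. extend(1) → config: θ0=180°, θ1=180°, e=3
2. rotate(0, 180) → config: θ0=0°, θ1=180°, e=3
nothing shorter than 2 reaches the goal.

extend(1), rotate(0, 180)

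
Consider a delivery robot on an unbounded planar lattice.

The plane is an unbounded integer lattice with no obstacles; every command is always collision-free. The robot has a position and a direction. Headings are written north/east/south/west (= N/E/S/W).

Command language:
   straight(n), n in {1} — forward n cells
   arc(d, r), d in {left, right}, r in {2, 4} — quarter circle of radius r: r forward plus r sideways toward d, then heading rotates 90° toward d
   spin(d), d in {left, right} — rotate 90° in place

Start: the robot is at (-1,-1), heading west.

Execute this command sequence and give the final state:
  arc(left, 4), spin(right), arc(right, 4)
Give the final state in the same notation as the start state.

at (-9,-1), heading north

begin: at (-1,-1), heading west
1. arc(left, 4) → at (-5,-5), heading south
2. spin(right) → at (-5,-5), heading west
3. arc(right, 4) → at (-9,-1), heading north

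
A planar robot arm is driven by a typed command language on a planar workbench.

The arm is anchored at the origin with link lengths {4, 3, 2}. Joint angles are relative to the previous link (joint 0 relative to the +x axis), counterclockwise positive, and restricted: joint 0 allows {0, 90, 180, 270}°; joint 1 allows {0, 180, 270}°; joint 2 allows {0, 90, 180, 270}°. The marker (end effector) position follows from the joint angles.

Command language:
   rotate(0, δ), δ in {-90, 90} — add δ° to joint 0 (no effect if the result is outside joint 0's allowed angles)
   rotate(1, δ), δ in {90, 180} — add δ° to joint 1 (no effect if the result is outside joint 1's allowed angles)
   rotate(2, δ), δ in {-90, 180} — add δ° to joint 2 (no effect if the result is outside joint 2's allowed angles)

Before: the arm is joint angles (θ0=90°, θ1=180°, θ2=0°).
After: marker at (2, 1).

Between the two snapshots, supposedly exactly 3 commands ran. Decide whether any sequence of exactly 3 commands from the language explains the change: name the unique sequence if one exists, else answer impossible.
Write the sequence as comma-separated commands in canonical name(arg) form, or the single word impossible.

rotate(2, -90), rotate(2, -90), rotate(2, -90)

initial: joint angles (θ0=90°, θ1=180°, θ2=0°)
[1] after rotate(2, -90): joint angles (θ0=90°, θ1=180°, θ2=270°)
[2] after rotate(2, -90): joint angles (θ0=90°, θ1=180°, θ2=180°)
[3] after rotate(2, -90): joint angles (θ0=90°, θ1=180°, θ2=90°)
uniquely the one of 216 3-step routes that fits.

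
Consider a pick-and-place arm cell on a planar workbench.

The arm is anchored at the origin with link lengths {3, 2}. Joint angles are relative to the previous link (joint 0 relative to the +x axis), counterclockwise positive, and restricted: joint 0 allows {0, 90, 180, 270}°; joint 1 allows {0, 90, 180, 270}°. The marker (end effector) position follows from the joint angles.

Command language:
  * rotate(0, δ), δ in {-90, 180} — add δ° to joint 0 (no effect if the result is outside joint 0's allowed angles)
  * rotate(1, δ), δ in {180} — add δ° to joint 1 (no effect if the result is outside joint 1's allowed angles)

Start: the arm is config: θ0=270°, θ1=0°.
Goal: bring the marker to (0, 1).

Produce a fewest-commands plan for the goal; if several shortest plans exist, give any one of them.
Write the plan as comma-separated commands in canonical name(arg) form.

begin: config: θ0=270°, θ1=0°
[1] after rotate(0, 180): config: θ0=90°, θ1=0°
[2] after rotate(1, 180): config: θ0=90°, θ1=180°
no 1-step plan works, so 2 is optimal.

rotate(0, 180), rotate(1, 180)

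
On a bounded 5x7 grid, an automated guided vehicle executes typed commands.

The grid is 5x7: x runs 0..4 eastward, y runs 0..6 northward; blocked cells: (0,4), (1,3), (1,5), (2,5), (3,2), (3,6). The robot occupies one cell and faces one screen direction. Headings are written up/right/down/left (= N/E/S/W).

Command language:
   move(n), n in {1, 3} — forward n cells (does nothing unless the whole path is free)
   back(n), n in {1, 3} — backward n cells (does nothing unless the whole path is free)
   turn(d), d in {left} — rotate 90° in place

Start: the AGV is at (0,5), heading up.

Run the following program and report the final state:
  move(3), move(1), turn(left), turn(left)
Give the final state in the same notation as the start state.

from: at (0,5), heading up
step 1 (move(3)): at (0,5), heading up
step 2 (move(1)): at (0,6), heading up
step 3 (turn(left)): at (0,6), heading left
step 4 (turn(left)): at (0,6), heading down

at (0,6), heading down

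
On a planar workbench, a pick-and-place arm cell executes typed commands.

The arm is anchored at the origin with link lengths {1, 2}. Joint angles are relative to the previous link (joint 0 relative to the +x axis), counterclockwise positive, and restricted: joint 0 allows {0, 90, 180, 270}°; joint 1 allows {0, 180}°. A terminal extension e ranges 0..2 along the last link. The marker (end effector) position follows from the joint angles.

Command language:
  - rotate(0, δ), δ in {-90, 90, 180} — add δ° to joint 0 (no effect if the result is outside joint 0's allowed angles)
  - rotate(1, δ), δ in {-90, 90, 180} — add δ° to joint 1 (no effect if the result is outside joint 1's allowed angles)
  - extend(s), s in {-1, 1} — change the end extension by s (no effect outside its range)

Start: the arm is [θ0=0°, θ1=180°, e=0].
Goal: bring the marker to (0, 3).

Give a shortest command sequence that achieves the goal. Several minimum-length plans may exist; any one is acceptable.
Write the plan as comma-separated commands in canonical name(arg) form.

start: [θ0=0°, θ1=180°, e=0]
1. rotate(0, 90) → [θ0=90°, θ1=180°, e=0]
2. rotate(1, 180) → [θ0=90°, θ1=0°, e=0]
no 1-step plan works, so 2 is optimal.

rotate(0, 90), rotate(1, 180)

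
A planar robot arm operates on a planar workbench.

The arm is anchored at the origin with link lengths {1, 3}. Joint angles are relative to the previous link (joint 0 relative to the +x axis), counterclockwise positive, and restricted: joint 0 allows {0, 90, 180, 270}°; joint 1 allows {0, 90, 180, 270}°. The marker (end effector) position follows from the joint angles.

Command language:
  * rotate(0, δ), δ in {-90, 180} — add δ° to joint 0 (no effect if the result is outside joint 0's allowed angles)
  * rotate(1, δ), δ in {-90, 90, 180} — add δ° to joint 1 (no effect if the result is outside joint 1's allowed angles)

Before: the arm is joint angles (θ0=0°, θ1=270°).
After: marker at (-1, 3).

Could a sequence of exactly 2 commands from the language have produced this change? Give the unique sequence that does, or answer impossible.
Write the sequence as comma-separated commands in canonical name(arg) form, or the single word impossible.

initial: joint angles (θ0=0°, θ1=270°)
t=1 rotate(0, -90) ⇒ joint angles (θ0=270°, θ1=270°)
t=2 rotate(0, -90) ⇒ joint angles (θ0=180°, θ1=270°)
all 25 alternatives checked — unique.

rotate(0, -90), rotate(0, -90)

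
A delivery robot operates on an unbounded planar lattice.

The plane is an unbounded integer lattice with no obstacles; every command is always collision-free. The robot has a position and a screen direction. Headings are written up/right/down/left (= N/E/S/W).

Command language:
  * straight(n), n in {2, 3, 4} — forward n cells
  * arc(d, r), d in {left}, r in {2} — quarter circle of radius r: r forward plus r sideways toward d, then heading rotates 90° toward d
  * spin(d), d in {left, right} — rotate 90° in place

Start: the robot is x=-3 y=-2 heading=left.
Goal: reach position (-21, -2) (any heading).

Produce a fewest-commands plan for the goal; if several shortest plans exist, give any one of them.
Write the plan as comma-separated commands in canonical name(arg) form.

t0: x=-3 y=-2 heading=left
t=1 straight(3) ⇒ x=-6 y=-2 heading=left
t=2 straight(3) ⇒ x=-9 y=-2 heading=left
t=3 straight(4) ⇒ x=-13 y=-2 heading=left
t=4 straight(4) ⇒ x=-17 y=-2 heading=left
t=5 straight(4) ⇒ x=-21 y=-2 heading=left
nothing shorter than 5 reaches the goal.

straight(3), straight(3), straight(4), straight(4), straight(4)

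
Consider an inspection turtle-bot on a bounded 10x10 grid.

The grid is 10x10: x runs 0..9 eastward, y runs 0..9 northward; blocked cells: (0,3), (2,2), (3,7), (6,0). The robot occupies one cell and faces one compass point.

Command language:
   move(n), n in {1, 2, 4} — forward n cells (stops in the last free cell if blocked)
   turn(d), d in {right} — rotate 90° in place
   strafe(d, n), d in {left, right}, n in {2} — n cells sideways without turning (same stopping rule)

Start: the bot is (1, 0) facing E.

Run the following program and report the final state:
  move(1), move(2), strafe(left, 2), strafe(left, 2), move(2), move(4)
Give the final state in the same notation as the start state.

begin: (1, 0) facing E
1. move(1) → (2, 0) facing E
2. move(2) → (4, 0) facing E
3. strafe(left, 2) → (4, 2) facing E
4. strafe(left, 2) → (4, 4) facing E
5. move(2) → (6, 4) facing E
6. move(4) → (9, 4) facing E

(9, 4) facing E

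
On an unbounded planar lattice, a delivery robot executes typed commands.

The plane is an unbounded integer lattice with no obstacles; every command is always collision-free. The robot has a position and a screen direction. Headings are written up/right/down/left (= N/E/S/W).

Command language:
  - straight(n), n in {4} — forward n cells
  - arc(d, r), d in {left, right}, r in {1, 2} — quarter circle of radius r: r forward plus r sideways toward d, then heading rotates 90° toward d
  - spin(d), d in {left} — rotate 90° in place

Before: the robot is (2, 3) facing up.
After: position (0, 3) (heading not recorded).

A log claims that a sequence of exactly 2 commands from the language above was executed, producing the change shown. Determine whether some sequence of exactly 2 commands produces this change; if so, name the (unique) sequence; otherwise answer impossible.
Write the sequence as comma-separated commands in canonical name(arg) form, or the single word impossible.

arc(left, 1), arc(left, 1)

from: (2, 3) facing up
[1] after arc(left, 1): (1, 4) facing left
[2] after arc(left, 1): (0, 3) facing down
uniquely the one of 36 2-step routes that fits.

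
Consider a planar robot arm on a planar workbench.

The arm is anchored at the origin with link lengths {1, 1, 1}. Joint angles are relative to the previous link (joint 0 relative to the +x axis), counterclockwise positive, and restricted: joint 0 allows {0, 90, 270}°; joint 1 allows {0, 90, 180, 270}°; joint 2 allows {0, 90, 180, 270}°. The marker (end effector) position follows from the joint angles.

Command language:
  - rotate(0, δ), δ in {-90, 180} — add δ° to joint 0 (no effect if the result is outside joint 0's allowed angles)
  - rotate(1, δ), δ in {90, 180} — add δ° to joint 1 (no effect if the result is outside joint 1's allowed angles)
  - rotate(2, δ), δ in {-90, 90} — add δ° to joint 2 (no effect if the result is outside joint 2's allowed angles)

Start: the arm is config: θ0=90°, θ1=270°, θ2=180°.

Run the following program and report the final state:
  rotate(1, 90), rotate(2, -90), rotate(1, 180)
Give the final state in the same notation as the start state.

config: θ0=90°, θ1=180°, θ2=90°

begin: config: θ0=90°, θ1=270°, θ2=180°
1. rotate(1, 90) → config: θ0=90°, θ1=0°, θ2=180°
2. rotate(2, -90) → config: θ0=90°, θ1=0°, θ2=90°
3. rotate(1, 180) → config: θ0=90°, θ1=180°, θ2=90°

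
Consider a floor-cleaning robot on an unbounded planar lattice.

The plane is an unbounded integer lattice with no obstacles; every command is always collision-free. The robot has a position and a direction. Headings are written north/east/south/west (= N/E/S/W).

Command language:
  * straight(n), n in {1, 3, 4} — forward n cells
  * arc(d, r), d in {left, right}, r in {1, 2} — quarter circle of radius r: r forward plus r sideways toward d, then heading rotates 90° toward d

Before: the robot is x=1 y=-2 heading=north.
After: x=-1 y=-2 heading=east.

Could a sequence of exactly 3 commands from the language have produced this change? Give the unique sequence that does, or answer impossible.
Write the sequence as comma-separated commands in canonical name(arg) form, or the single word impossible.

arc(left, 2), arc(left, 1), arc(left, 1)

key: running arc(left, 1) before arc(left, 2) would end elsewhere — order is forced
initial: x=1 y=-2 heading=north
1. arc(left, 2) → x=-1 y=0 heading=west
2. arc(left, 1) → x=-2 y=-1 heading=south
3. arc(left, 1) → x=-1 y=-2 heading=east
no other 3-command option fits: unique.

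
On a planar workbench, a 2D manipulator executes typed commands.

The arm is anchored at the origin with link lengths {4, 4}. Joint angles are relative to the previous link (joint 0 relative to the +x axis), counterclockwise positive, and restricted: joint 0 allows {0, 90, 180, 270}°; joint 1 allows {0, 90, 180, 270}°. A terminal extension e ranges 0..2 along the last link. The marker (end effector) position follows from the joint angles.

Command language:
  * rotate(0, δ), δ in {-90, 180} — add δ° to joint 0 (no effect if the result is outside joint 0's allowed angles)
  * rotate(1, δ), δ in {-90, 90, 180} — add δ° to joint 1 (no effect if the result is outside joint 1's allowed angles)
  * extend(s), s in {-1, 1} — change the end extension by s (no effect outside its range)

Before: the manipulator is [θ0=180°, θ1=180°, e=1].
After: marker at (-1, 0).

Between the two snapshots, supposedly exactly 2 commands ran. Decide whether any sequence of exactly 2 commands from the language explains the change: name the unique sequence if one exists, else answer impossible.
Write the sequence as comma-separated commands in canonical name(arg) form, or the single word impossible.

from: [θ0=180°, θ1=180°, e=1]
[1] after rotate(0, -90): [θ0=90°, θ1=180°, e=1]
[2] after rotate(0, -90): [θ0=0°, θ1=180°, e=1]
no other 2-command option fits: unique.

rotate(0, -90), rotate(0, -90)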